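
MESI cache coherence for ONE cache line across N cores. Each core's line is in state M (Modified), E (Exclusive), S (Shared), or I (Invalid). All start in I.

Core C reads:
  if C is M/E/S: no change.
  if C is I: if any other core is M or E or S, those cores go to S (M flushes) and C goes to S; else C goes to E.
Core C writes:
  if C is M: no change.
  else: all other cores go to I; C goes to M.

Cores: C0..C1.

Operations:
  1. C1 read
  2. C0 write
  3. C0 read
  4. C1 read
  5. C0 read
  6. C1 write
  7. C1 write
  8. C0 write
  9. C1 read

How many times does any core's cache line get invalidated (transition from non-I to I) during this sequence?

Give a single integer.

Answer: 3

Derivation:
Op 1: C1 read [C1 read from I: no other sharers -> C1=E (exclusive)] -> [I,E] (invalidations this op: 0; running total: 0)
Op 2: C0 write [C0 write: invalidate ['C1=E'] -> C0=M] -> [M,I] (invalidations this op: 1; running total: 1)
Op 3: C0 read [C0 read: already in M, no change] -> [M,I] (invalidations this op: 0; running total: 1)
Op 4: C1 read [C1 read from I: others=['C0=M'] -> C1=S, others downsized to S] -> [S,S] (invalidations this op: 0; running total: 1)
Op 5: C0 read [C0 read: already in S, no change] -> [S,S] (invalidations this op: 0; running total: 1)
Op 6: C1 write [C1 write: invalidate ['C0=S'] -> C1=M] -> [I,M] (invalidations this op: 1; running total: 2)
Op 7: C1 write [C1 write: already M (modified), no change] -> [I,M] (invalidations this op: 0; running total: 2)
Op 8: C0 write [C0 write: invalidate ['C1=M'] -> C0=M] -> [M,I] (invalidations this op: 1; running total: 3)
Op 9: C1 read [C1 read from I: others=['C0=M'] -> C1=S, others downsized to S] -> [S,S] (invalidations this op: 0; running total: 3)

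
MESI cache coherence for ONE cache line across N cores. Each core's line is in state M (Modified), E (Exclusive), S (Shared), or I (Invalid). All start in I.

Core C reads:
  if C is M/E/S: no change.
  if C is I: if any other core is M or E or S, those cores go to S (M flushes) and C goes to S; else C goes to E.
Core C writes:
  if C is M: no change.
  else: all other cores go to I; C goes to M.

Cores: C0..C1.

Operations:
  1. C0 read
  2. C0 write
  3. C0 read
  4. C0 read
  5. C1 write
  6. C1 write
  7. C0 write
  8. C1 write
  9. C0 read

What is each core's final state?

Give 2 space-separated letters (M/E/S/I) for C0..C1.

Answer: S S

Derivation:
Op 1: C0 read [C0 read from I: no other sharers -> C0=E (exclusive)] -> [E,I]
Op 2: C0 write [C0 write: invalidate none -> C0=M] -> [M,I]
Op 3: C0 read [C0 read: already in M, no change] -> [M,I]
Op 4: C0 read [C0 read: already in M, no change] -> [M,I]
Op 5: C1 write [C1 write: invalidate ['C0=M'] -> C1=M] -> [I,M]
Op 6: C1 write [C1 write: already M (modified), no change] -> [I,M]
Op 7: C0 write [C0 write: invalidate ['C1=M'] -> C0=M] -> [M,I]
Op 8: C1 write [C1 write: invalidate ['C0=M'] -> C1=M] -> [I,M]
Op 9: C0 read [C0 read from I: others=['C1=M'] -> C0=S, others downsized to S] -> [S,S]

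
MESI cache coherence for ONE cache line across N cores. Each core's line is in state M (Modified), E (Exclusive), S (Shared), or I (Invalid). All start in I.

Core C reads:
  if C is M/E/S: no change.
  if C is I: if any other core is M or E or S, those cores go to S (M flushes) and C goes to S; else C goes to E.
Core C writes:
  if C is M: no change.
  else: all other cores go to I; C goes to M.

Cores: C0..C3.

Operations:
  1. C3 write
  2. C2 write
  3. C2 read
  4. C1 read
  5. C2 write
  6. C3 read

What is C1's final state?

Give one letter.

Answer: I

Derivation:
Op 1: C3 write [C3 write: invalidate none -> C3=M] -> [I,I,I,M]
Op 2: C2 write [C2 write: invalidate ['C3=M'] -> C2=M] -> [I,I,M,I]
Op 3: C2 read [C2 read: already in M, no change] -> [I,I,M,I]
Op 4: C1 read [C1 read from I: others=['C2=M'] -> C1=S, others downsized to S] -> [I,S,S,I]
Op 5: C2 write [C2 write: invalidate ['C1=S'] -> C2=M] -> [I,I,M,I]
Op 6: C3 read [C3 read from I: others=['C2=M'] -> C3=S, others downsized to S] -> [I,I,S,S]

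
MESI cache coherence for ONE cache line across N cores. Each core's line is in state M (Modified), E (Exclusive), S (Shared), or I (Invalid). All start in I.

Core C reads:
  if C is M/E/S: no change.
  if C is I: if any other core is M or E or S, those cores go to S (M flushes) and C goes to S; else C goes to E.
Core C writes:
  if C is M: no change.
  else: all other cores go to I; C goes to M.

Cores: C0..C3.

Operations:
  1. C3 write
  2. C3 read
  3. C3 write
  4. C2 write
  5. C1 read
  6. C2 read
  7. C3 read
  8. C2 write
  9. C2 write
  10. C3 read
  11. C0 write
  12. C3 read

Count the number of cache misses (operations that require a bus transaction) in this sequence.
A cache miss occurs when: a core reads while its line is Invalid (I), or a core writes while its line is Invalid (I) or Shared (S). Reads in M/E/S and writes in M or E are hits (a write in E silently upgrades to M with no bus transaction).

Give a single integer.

Answer: 8

Derivation:
Op 1: C3 write [C3 write: invalidate none -> C3=M] -> [I,I,I,M] [MISS #1: write from I]
Op 2: C3 read [C3 read: already in M, no change] -> [I,I,I,M] [hit: read from M]
Op 3: C3 write [C3 write: already M (modified), no change] -> [I,I,I,M] [hit: write from M]
Op 4: C2 write [C2 write: invalidate ['C3=M'] -> C2=M] -> [I,I,M,I] [MISS #2: write from I]
Op 5: C1 read [C1 read from I: others=['C2=M'] -> C1=S, others downsized to S] -> [I,S,S,I] [MISS #3: read from I]
Op 6: C2 read [C2 read: already in S, no change] -> [I,S,S,I] [hit: read from S]
Op 7: C3 read [C3 read from I: others=['C1=S', 'C2=S'] -> C3=S, others downsized to S] -> [I,S,S,S] [MISS #4: read from I]
Op 8: C2 write [C2 write: invalidate ['C1=S', 'C3=S'] -> C2=M] -> [I,I,M,I] [MISS #5: write from S]
Op 9: C2 write [C2 write: already M (modified), no change] -> [I,I,M,I] [hit: write from M]
Op 10: C3 read [C3 read from I: others=['C2=M'] -> C3=S, others downsized to S] -> [I,I,S,S] [MISS #6: read from I]
Op 11: C0 write [C0 write: invalidate ['C2=S', 'C3=S'] -> C0=M] -> [M,I,I,I] [MISS #7: write from I]
Op 12: C3 read [C3 read from I: others=['C0=M'] -> C3=S, others downsized to S] -> [S,I,I,S] [MISS #8: read from I]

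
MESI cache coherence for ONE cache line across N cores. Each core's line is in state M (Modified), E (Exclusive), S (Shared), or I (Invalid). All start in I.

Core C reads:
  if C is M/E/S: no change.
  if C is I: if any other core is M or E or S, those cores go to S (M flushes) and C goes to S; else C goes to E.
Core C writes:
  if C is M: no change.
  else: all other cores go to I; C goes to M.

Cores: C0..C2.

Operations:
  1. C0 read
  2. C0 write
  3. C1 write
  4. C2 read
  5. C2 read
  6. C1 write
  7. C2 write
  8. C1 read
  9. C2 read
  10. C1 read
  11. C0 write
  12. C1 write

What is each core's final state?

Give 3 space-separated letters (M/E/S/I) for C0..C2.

Answer: I M I

Derivation:
Op 1: C0 read [C0 read from I: no other sharers -> C0=E (exclusive)] -> [E,I,I]
Op 2: C0 write [C0 write: invalidate none -> C0=M] -> [M,I,I]
Op 3: C1 write [C1 write: invalidate ['C0=M'] -> C1=M] -> [I,M,I]
Op 4: C2 read [C2 read from I: others=['C1=M'] -> C2=S, others downsized to S] -> [I,S,S]
Op 5: C2 read [C2 read: already in S, no change] -> [I,S,S]
Op 6: C1 write [C1 write: invalidate ['C2=S'] -> C1=M] -> [I,M,I]
Op 7: C2 write [C2 write: invalidate ['C1=M'] -> C2=M] -> [I,I,M]
Op 8: C1 read [C1 read from I: others=['C2=M'] -> C1=S, others downsized to S] -> [I,S,S]
Op 9: C2 read [C2 read: already in S, no change] -> [I,S,S]
Op 10: C1 read [C1 read: already in S, no change] -> [I,S,S]
Op 11: C0 write [C0 write: invalidate ['C1=S', 'C2=S'] -> C0=M] -> [M,I,I]
Op 12: C1 write [C1 write: invalidate ['C0=M'] -> C1=M] -> [I,M,I]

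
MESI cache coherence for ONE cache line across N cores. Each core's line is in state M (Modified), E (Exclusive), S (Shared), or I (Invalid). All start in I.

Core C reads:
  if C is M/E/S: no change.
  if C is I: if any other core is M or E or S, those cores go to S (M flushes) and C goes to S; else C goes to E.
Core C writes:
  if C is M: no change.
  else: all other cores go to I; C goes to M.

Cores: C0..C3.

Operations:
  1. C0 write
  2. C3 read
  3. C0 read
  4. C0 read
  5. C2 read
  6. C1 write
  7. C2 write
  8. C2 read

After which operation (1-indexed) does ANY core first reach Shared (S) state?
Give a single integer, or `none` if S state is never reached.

Op 1: C0 write [C0 write: invalidate none -> C0=M] -> [M,I,I,I]
Op 2: C3 read [C3 read from I: others=['C0=M'] -> C3=S, others downsized to S] -> [S,I,I,S]
  -> First S state at op 2; remaining ops need not be traced.

Answer: 2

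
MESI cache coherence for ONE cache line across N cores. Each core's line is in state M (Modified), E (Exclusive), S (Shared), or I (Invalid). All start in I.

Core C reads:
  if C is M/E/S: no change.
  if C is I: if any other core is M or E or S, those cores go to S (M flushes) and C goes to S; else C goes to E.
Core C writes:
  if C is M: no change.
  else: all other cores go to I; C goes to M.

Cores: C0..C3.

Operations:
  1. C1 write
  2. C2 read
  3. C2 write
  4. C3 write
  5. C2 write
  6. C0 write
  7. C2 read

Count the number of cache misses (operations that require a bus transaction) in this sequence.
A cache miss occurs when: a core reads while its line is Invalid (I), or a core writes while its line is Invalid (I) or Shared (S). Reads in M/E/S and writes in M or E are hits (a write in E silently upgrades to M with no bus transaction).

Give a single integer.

Answer: 7

Derivation:
Op 1: C1 write [C1 write: invalidate none -> C1=M] -> [I,M,I,I] [MISS #1: write from I]
Op 2: C2 read [C2 read from I: others=['C1=M'] -> C2=S, others downsized to S] -> [I,S,S,I] [MISS #2: read from I]
Op 3: C2 write [C2 write: invalidate ['C1=S'] -> C2=M] -> [I,I,M,I] [MISS #3: write from S]
Op 4: C3 write [C3 write: invalidate ['C2=M'] -> C3=M] -> [I,I,I,M] [MISS #4: write from I]
Op 5: C2 write [C2 write: invalidate ['C3=M'] -> C2=M] -> [I,I,M,I] [MISS #5: write from I]
Op 6: C0 write [C0 write: invalidate ['C2=M'] -> C0=M] -> [M,I,I,I] [MISS #6: write from I]
Op 7: C2 read [C2 read from I: others=['C0=M'] -> C2=S, others downsized to S] -> [S,I,S,I] [MISS #7: read from I]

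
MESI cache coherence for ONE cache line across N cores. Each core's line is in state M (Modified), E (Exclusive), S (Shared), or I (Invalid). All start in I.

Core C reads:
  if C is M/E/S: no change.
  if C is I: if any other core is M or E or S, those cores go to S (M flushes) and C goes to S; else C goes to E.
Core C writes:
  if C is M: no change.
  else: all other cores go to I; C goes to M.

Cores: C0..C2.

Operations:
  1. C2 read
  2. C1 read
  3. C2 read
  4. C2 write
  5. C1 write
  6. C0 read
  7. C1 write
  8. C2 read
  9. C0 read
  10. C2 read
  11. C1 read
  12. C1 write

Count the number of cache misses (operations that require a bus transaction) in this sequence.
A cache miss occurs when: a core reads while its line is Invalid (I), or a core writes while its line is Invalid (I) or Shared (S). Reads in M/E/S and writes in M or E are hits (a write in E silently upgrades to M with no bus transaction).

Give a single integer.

Answer: 9

Derivation:
Op 1: C2 read [C2 read from I: no other sharers -> C2=E (exclusive)] -> [I,I,E] [MISS #1: read from I]
Op 2: C1 read [C1 read from I: others=['C2=E'] -> C1=S, others downsized to S] -> [I,S,S] [MISS #2: read from I]
Op 3: C2 read [C2 read: already in S, no change] -> [I,S,S] [hit: read from S]
Op 4: C2 write [C2 write: invalidate ['C1=S'] -> C2=M] -> [I,I,M] [MISS #3: write from S]
Op 5: C1 write [C1 write: invalidate ['C2=M'] -> C1=M] -> [I,M,I] [MISS #4: write from I]
Op 6: C0 read [C0 read from I: others=['C1=M'] -> C0=S, others downsized to S] -> [S,S,I] [MISS #5: read from I]
Op 7: C1 write [C1 write: invalidate ['C0=S'] -> C1=M] -> [I,M,I] [MISS #6: write from S]
Op 8: C2 read [C2 read from I: others=['C1=M'] -> C2=S, others downsized to S] -> [I,S,S] [MISS #7: read from I]
Op 9: C0 read [C0 read from I: others=['C1=S', 'C2=S'] -> C0=S, others downsized to S] -> [S,S,S] [MISS #8: read from I]
Op 10: C2 read [C2 read: already in S, no change] -> [S,S,S] [hit: read from S]
Op 11: C1 read [C1 read: already in S, no change] -> [S,S,S] [hit: read from S]
Op 12: C1 write [C1 write: invalidate ['C0=S', 'C2=S'] -> C1=M] -> [I,M,I] [MISS #9: write from S]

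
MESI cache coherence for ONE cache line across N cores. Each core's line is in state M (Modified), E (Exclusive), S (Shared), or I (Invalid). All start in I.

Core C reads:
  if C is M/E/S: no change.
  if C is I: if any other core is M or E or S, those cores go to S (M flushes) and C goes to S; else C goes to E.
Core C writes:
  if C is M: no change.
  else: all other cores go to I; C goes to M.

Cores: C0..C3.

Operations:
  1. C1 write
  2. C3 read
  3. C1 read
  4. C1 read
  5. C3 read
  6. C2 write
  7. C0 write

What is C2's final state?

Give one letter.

Answer: I

Derivation:
Op 1: C1 write [C1 write: invalidate none -> C1=M] -> [I,M,I,I]
Op 2: C3 read [C3 read from I: others=['C1=M'] -> C3=S, others downsized to S] -> [I,S,I,S]
Op 3: C1 read [C1 read: already in S, no change] -> [I,S,I,S]
Op 4: C1 read [C1 read: already in S, no change] -> [I,S,I,S]
Op 5: C3 read [C3 read: already in S, no change] -> [I,S,I,S]
Op 6: C2 write [C2 write: invalidate ['C1=S', 'C3=S'] -> C2=M] -> [I,I,M,I]
Op 7: C0 write [C0 write: invalidate ['C2=M'] -> C0=M] -> [M,I,I,I]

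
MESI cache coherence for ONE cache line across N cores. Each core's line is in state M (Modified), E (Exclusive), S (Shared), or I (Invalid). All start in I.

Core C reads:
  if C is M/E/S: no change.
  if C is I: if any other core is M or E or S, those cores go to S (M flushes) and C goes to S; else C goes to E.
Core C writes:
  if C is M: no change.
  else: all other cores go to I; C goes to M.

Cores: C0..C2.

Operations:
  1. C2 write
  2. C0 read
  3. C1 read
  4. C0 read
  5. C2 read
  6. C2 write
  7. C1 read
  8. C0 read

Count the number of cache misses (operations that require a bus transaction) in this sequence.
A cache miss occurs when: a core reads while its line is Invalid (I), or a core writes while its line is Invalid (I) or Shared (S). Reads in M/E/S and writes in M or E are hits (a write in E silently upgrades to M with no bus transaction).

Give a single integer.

Answer: 6

Derivation:
Op 1: C2 write [C2 write: invalidate none -> C2=M] -> [I,I,M] [MISS #1: write from I]
Op 2: C0 read [C0 read from I: others=['C2=M'] -> C0=S, others downsized to S] -> [S,I,S] [MISS #2: read from I]
Op 3: C1 read [C1 read from I: others=['C0=S', 'C2=S'] -> C1=S, others downsized to S] -> [S,S,S] [MISS #3: read from I]
Op 4: C0 read [C0 read: already in S, no change] -> [S,S,S] [hit: read from S]
Op 5: C2 read [C2 read: already in S, no change] -> [S,S,S] [hit: read from S]
Op 6: C2 write [C2 write: invalidate ['C0=S', 'C1=S'] -> C2=M] -> [I,I,M] [MISS #4: write from S]
Op 7: C1 read [C1 read from I: others=['C2=M'] -> C1=S, others downsized to S] -> [I,S,S] [MISS #5: read from I]
Op 8: C0 read [C0 read from I: others=['C1=S', 'C2=S'] -> C0=S, others downsized to S] -> [S,S,S] [MISS #6: read from I]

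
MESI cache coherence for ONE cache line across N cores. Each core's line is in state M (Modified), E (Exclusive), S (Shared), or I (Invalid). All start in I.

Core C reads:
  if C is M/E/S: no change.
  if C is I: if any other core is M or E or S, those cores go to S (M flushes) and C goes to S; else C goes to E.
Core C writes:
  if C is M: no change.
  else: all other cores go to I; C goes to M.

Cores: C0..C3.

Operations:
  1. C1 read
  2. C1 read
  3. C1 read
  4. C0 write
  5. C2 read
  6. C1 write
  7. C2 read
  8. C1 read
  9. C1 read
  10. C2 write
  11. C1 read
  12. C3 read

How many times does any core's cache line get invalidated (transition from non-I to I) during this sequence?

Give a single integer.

Op 1: C1 read [C1 read from I: no other sharers -> C1=E (exclusive)] -> [I,E,I,I] (invalidations this op: 0; running total: 0)
Op 2: C1 read [C1 read: already in E, no change] -> [I,E,I,I] (invalidations this op: 0; running total: 0)
Op 3: C1 read [C1 read: already in E, no change] -> [I,E,I,I] (invalidations this op: 0; running total: 0)
Op 4: C0 write [C0 write: invalidate ['C1=E'] -> C0=M] -> [M,I,I,I] (invalidations this op: 1; running total: 1)
Op 5: C2 read [C2 read from I: others=['C0=M'] -> C2=S, others downsized to S] -> [S,I,S,I] (invalidations this op: 0; running total: 1)
Op 6: C1 write [C1 write: invalidate ['C0=S', 'C2=S'] -> C1=M] -> [I,M,I,I] (invalidations this op: 2; running total: 3)
Op 7: C2 read [C2 read from I: others=['C1=M'] -> C2=S, others downsized to S] -> [I,S,S,I] (invalidations this op: 0; running total: 3)
Op 8: C1 read [C1 read: already in S, no change] -> [I,S,S,I] (invalidations this op: 0; running total: 3)
Op 9: C1 read [C1 read: already in S, no change] -> [I,S,S,I] (invalidations this op: 0; running total: 3)
Op 10: C2 write [C2 write: invalidate ['C1=S'] -> C2=M] -> [I,I,M,I] (invalidations this op: 1; running total: 4)
Op 11: C1 read [C1 read from I: others=['C2=M'] -> C1=S, others downsized to S] -> [I,S,S,I] (invalidations this op: 0; running total: 4)
Op 12: C3 read [C3 read from I: others=['C1=S', 'C2=S'] -> C3=S, others downsized to S] -> [I,S,S,S] (invalidations this op: 0; running total: 4)

Answer: 4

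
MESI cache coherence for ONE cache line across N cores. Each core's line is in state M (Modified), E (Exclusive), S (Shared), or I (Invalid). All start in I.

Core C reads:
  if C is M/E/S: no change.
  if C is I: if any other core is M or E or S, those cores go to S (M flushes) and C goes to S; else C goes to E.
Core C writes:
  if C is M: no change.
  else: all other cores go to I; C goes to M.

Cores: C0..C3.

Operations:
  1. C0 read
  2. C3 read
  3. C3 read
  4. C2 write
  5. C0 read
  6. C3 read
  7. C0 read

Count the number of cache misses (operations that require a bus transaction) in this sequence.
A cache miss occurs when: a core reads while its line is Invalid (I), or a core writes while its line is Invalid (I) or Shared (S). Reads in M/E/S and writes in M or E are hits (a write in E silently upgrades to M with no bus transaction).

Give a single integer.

Answer: 5

Derivation:
Op 1: C0 read [C0 read from I: no other sharers -> C0=E (exclusive)] -> [E,I,I,I] [MISS #1: read from I]
Op 2: C3 read [C3 read from I: others=['C0=E'] -> C3=S, others downsized to S] -> [S,I,I,S] [MISS #2: read from I]
Op 3: C3 read [C3 read: already in S, no change] -> [S,I,I,S] [hit: read from S]
Op 4: C2 write [C2 write: invalidate ['C0=S', 'C3=S'] -> C2=M] -> [I,I,M,I] [MISS #3: write from I]
Op 5: C0 read [C0 read from I: others=['C2=M'] -> C0=S, others downsized to S] -> [S,I,S,I] [MISS #4: read from I]
Op 6: C3 read [C3 read from I: others=['C0=S', 'C2=S'] -> C3=S, others downsized to S] -> [S,I,S,S] [MISS #5: read from I]
Op 7: C0 read [C0 read: already in S, no change] -> [S,I,S,S] [hit: read from S]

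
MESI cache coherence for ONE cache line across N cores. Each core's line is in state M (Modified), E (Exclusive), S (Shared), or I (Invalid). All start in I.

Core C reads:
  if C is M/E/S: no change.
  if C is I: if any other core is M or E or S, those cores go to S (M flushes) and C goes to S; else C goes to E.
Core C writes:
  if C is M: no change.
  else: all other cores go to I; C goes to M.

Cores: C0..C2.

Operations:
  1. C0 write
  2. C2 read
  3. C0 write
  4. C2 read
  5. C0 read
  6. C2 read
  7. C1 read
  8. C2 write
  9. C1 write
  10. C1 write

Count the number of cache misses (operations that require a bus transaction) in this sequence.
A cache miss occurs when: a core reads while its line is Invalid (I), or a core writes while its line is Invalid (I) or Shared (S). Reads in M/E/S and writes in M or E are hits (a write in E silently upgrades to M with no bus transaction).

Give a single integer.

Answer: 7

Derivation:
Op 1: C0 write [C0 write: invalidate none -> C0=M] -> [M,I,I] [MISS #1: write from I]
Op 2: C2 read [C2 read from I: others=['C0=M'] -> C2=S, others downsized to S] -> [S,I,S] [MISS #2: read from I]
Op 3: C0 write [C0 write: invalidate ['C2=S'] -> C0=M] -> [M,I,I] [MISS #3: write from S]
Op 4: C2 read [C2 read from I: others=['C0=M'] -> C2=S, others downsized to S] -> [S,I,S] [MISS #4: read from I]
Op 5: C0 read [C0 read: already in S, no change] -> [S,I,S] [hit: read from S]
Op 6: C2 read [C2 read: already in S, no change] -> [S,I,S] [hit: read from S]
Op 7: C1 read [C1 read from I: others=['C0=S', 'C2=S'] -> C1=S, others downsized to S] -> [S,S,S] [MISS #5: read from I]
Op 8: C2 write [C2 write: invalidate ['C0=S', 'C1=S'] -> C2=M] -> [I,I,M] [MISS #6: write from S]
Op 9: C1 write [C1 write: invalidate ['C2=M'] -> C1=M] -> [I,M,I] [MISS #7: write from I]
Op 10: C1 write [C1 write: already M (modified), no change] -> [I,M,I] [hit: write from M]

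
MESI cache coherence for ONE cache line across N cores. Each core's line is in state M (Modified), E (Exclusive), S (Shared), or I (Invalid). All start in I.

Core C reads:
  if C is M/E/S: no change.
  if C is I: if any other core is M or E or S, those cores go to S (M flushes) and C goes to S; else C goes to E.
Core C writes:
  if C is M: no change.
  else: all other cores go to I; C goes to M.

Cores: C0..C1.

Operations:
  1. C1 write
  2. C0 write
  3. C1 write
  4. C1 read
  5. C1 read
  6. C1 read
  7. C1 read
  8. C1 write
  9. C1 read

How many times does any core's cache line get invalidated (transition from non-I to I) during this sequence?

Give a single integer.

Answer: 2

Derivation:
Op 1: C1 write [C1 write: invalidate none -> C1=M] -> [I,M] (invalidations this op: 0; running total: 0)
Op 2: C0 write [C0 write: invalidate ['C1=M'] -> C0=M] -> [M,I] (invalidations this op: 1; running total: 1)
Op 3: C1 write [C1 write: invalidate ['C0=M'] -> C1=M] -> [I,M] (invalidations this op: 1; running total: 2)
Op 4: C1 read [C1 read: already in M, no change] -> [I,M] (invalidations this op: 0; running total: 2)
Op 5: C1 read [C1 read: already in M, no change] -> [I,M] (invalidations this op: 0; running total: 2)
Op 6: C1 read [C1 read: already in M, no change] -> [I,M] (invalidations this op: 0; running total: 2)
Op 7: C1 read [C1 read: already in M, no change] -> [I,M] (invalidations this op: 0; running total: 2)
Op 8: C1 write [C1 write: already M (modified), no change] -> [I,M] (invalidations this op: 0; running total: 2)
Op 9: C1 read [C1 read: already in M, no change] -> [I,M] (invalidations this op: 0; running total: 2)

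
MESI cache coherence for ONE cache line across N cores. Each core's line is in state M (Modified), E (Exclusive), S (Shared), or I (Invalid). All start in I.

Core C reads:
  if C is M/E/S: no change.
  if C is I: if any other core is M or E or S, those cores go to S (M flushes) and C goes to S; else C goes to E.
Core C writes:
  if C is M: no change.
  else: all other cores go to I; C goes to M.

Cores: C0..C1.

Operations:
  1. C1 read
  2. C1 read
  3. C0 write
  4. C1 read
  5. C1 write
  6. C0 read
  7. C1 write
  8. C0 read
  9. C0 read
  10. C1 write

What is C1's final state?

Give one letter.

Op 1: C1 read [C1 read from I: no other sharers -> C1=E (exclusive)] -> [I,E]
Op 2: C1 read [C1 read: already in E, no change] -> [I,E]
Op 3: C0 write [C0 write: invalidate ['C1=E'] -> C0=M] -> [M,I]
Op 4: C1 read [C1 read from I: others=['C0=M'] -> C1=S, others downsized to S] -> [S,S]
Op 5: C1 write [C1 write: invalidate ['C0=S'] -> C1=M] -> [I,M]
Op 6: C0 read [C0 read from I: others=['C1=M'] -> C0=S, others downsized to S] -> [S,S]
Op 7: C1 write [C1 write: invalidate ['C0=S'] -> C1=M] -> [I,M]
Op 8: C0 read [C0 read from I: others=['C1=M'] -> C0=S, others downsized to S] -> [S,S]
Op 9: C0 read [C0 read: already in S, no change] -> [S,S]
Op 10: C1 write [C1 write: invalidate ['C0=S'] -> C1=M] -> [I,M]

Answer: M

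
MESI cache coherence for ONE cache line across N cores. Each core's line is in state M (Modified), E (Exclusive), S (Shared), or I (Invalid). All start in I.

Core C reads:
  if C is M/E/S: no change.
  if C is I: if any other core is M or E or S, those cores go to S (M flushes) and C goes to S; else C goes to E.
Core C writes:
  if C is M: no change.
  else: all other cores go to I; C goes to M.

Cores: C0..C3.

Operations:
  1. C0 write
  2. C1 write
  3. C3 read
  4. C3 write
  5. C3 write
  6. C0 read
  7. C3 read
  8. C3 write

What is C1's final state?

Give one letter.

Answer: I

Derivation:
Op 1: C0 write [C0 write: invalidate none -> C0=M] -> [M,I,I,I]
Op 2: C1 write [C1 write: invalidate ['C0=M'] -> C1=M] -> [I,M,I,I]
Op 3: C3 read [C3 read from I: others=['C1=M'] -> C3=S, others downsized to S] -> [I,S,I,S]
Op 4: C3 write [C3 write: invalidate ['C1=S'] -> C3=M] -> [I,I,I,M]
Op 5: C3 write [C3 write: already M (modified), no change] -> [I,I,I,M]
Op 6: C0 read [C0 read from I: others=['C3=M'] -> C0=S, others downsized to S] -> [S,I,I,S]
Op 7: C3 read [C3 read: already in S, no change] -> [S,I,I,S]
Op 8: C3 write [C3 write: invalidate ['C0=S'] -> C3=M] -> [I,I,I,M]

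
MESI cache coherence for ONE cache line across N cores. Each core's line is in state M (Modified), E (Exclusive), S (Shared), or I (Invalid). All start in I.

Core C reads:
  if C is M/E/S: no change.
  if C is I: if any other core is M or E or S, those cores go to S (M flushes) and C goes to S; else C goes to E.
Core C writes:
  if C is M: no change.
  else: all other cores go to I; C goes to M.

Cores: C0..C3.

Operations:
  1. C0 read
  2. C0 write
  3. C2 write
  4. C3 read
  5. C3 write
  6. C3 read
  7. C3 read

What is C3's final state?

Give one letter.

Answer: M

Derivation:
Op 1: C0 read [C0 read from I: no other sharers -> C0=E (exclusive)] -> [E,I,I,I]
Op 2: C0 write [C0 write: invalidate none -> C0=M] -> [M,I,I,I]
Op 3: C2 write [C2 write: invalidate ['C0=M'] -> C2=M] -> [I,I,M,I]
Op 4: C3 read [C3 read from I: others=['C2=M'] -> C3=S, others downsized to S] -> [I,I,S,S]
Op 5: C3 write [C3 write: invalidate ['C2=S'] -> C3=M] -> [I,I,I,M]
Op 6: C3 read [C3 read: already in M, no change] -> [I,I,I,M]
Op 7: C3 read [C3 read: already in M, no change] -> [I,I,I,M]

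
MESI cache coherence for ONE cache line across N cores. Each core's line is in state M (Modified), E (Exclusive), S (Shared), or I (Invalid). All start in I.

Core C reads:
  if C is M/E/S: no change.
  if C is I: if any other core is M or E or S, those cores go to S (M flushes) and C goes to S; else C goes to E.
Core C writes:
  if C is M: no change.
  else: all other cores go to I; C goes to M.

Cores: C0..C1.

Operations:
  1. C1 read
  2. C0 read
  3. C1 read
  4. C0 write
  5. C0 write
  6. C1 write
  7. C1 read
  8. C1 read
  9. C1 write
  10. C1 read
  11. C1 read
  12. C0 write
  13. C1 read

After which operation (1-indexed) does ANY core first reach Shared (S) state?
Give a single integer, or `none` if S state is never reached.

Answer: 2

Derivation:
Op 1: C1 read [C1 read from I: no other sharers -> C1=E (exclusive)] -> [I,E]
Op 2: C0 read [C0 read from I: others=['C1=E'] -> C0=S, others downsized to S] -> [S,S]
  -> First S state at op 2; remaining ops need not be traced.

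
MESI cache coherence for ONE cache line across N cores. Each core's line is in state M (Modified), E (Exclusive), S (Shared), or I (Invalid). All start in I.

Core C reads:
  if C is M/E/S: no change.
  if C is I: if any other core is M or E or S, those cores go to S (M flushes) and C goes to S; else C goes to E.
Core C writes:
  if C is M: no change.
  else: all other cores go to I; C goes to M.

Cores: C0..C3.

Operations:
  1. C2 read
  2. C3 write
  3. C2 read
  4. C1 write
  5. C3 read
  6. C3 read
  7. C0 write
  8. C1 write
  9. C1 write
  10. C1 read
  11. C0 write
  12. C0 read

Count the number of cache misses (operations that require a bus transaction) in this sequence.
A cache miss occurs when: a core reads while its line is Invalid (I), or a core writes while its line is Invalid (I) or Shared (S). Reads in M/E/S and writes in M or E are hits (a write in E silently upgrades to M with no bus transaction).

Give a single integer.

Op 1: C2 read [C2 read from I: no other sharers -> C2=E (exclusive)] -> [I,I,E,I] [MISS #1: read from I]
Op 2: C3 write [C3 write: invalidate ['C2=E'] -> C3=M] -> [I,I,I,M] [MISS #2: write from I]
Op 3: C2 read [C2 read from I: others=['C3=M'] -> C2=S, others downsized to S] -> [I,I,S,S] [MISS #3: read from I]
Op 4: C1 write [C1 write: invalidate ['C2=S', 'C3=S'] -> C1=M] -> [I,M,I,I] [MISS #4: write from I]
Op 5: C3 read [C3 read from I: others=['C1=M'] -> C3=S, others downsized to S] -> [I,S,I,S] [MISS #5: read from I]
Op 6: C3 read [C3 read: already in S, no change] -> [I,S,I,S] [hit: read from S]
Op 7: C0 write [C0 write: invalidate ['C1=S', 'C3=S'] -> C0=M] -> [M,I,I,I] [MISS #6: write from I]
Op 8: C1 write [C1 write: invalidate ['C0=M'] -> C1=M] -> [I,M,I,I] [MISS #7: write from I]
Op 9: C1 write [C1 write: already M (modified), no change] -> [I,M,I,I] [hit: write from M]
Op 10: C1 read [C1 read: already in M, no change] -> [I,M,I,I] [hit: read from M]
Op 11: C0 write [C0 write: invalidate ['C1=M'] -> C0=M] -> [M,I,I,I] [MISS #8: write from I]
Op 12: C0 read [C0 read: already in M, no change] -> [M,I,I,I] [hit: read from M]

Answer: 8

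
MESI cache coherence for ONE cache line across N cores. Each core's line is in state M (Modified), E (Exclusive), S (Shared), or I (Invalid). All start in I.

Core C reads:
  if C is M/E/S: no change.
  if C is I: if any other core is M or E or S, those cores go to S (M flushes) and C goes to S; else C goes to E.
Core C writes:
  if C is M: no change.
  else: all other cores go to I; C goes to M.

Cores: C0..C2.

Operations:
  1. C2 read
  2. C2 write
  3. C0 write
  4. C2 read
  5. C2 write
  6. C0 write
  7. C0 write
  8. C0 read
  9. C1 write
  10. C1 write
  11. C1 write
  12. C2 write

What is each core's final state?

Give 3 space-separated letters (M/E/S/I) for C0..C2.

Op 1: C2 read [C2 read from I: no other sharers -> C2=E (exclusive)] -> [I,I,E]
Op 2: C2 write [C2 write: invalidate none -> C2=M] -> [I,I,M]
Op 3: C0 write [C0 write: invalidate ['C2=M'] -> C0=M] -> [M,I,I]
Op 4: C2 read [C2 read from I: others=['C0=M'] -> C2=S, others downsized to S] -> [S,I,S]
Op 5: C2 write [C2 write: invalidate ['C0=S'] -> C2=M] -> [I,I,M]
Op 6: C0 write [C0 write: invalidate ['C2=M'] -> C0=M] -> [M,I,I]
Op 7: C0 write [C0 write: already M (modified), no change] -> [M,I,I]
Op 8: C0 read [C0 read: already in M, no change] -> [M,I,I]
Op 9: C1 write [C1 write: invalidate ['C0=M'] -> C1=M] -> [I,M,I]
Op 10: C1 write [C1 write: already M (modified), no change] -> [I,M,I]
Op 11: C1 write [C1 write: already M (modified), no change] -> [I,M,I]
Op 12: C2 write [C2 write: invalidate ['C1=M'] -> C2=M] -> [I,I,M]

Answer: I I M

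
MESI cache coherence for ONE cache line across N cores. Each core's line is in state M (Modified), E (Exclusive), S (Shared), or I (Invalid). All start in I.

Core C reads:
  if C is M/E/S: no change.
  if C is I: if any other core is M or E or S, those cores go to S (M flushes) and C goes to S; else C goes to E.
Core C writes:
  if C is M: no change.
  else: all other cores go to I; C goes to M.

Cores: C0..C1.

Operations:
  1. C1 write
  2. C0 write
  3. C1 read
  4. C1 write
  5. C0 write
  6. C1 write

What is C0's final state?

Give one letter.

Op 1: C1 write [C1 write: invalidate none -> C1=M] -> [I,M]
Op 2: C0 write [C0 write: invalidate ['C1=M'] -> C0=M] -> [M,I]
Op 3: C1 read [C1 read from I: others=['C0=M'] -> C1=S, others downsized to S] -> [S,S]
Op 4: C1 write [C1 write: invalidate ['C0=S'] -> C1=M] -> [I,M]
Op 5: C0 write [C0 write: invalidate ['C1=M'] -> C0=M] -> [M,I]
Op 6: C1 write [C1 write: invalidate ['C0=M'] -> C1=M] -> [I,M]

Answer: I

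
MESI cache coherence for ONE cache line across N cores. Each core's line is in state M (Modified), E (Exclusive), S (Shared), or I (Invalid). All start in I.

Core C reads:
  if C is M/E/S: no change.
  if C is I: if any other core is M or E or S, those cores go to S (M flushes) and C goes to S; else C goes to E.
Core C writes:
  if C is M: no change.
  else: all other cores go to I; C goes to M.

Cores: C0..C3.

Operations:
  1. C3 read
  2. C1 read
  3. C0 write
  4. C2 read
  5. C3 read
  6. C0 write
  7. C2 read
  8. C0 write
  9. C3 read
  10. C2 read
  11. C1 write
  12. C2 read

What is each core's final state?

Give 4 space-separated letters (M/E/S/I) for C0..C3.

Answer: I S S I

Derivation:
Op 1: C3 read [C3 read from I: no other sharers -> C3=E (exclusive)] -> [I,I,I,E]
Op 2: C1 read [C1 read from I: others=['C3=E'] -> C1=S, others downsized to S] -> [I,S,I,S]
Op 3: C0 write [C0 write: invalidate ['C1=S', 'C3=S'] -> C0=M] -> [M,I,I,I]
Op 4: C2 read [C2 read from I: others=['C0=M'] -> C2=S, others downsized to S] -> [S,I,S,I]
Op 5: C3 read [C3 read from I: others=['C0=S', 'C2=S'] -> C3=S, others downsized to S] -> [S,I,S,S]
Op 6: C0 write [C0 write: invalidate ['C2=S', 'C3=S'] -> C0=M] -> [M,I,I,I]
Op 7: C2 read [C2 read from I: others=['C0=M'] -> C2=S, others downsized to S] -> [S,I,S,I]
Op 8: C0 write [C0 write: invalidate ['C2=S'] -> C0=M] -> [M,I,I,I]
Op 9: C3 read [C3 read from I: others=['C0=M'] -> C3=S, others downsized to S] -> [S,I,I,S]
Op 10: C2 read [C2 read from I: others=['C0=S', 'C3=S'] -> C2=S, others downsized to S] -> [S,I,S,S]
Op 11: C1 write [C1 write: invalidate ['C0=S', 'C2=S', 'C3=S'] -> C1=M] -> [I,M,I,I]
Op 12: C2 read [C2 read from I: others=['C1=M'] -> C2=S, others downsized to S] -> [I,S,S,I]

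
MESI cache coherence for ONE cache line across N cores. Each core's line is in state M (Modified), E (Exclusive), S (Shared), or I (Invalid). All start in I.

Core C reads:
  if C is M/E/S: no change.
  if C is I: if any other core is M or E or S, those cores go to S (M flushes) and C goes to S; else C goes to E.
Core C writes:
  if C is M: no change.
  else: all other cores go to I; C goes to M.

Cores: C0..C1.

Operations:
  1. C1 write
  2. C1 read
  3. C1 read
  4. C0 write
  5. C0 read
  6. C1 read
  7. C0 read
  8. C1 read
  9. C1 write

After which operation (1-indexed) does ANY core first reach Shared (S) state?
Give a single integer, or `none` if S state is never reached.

Answer: 6

Derivation:
Op 1: C1 write [C1 write: invalidate none -> C1=M] -> [I,M]
Op 2: C1 read [C1 read: already in M, no change] -> [I,M]
Op 3: C1 read [C1 read: already in M, no change] -> [I,M]
Op 4: C0 write [C0 write: invalidate ['C1=M'] -> C0=M] -> [M,I]
Op 5: C0 read [C0 read: already in M, no change] -> [M,I]
Op 6: C1 read [C1 read from I: others=['C0=M'] -> C1=S, others downsized to S] -> [S,S]
  -> First S state at op 6; remaining ops need not be traced.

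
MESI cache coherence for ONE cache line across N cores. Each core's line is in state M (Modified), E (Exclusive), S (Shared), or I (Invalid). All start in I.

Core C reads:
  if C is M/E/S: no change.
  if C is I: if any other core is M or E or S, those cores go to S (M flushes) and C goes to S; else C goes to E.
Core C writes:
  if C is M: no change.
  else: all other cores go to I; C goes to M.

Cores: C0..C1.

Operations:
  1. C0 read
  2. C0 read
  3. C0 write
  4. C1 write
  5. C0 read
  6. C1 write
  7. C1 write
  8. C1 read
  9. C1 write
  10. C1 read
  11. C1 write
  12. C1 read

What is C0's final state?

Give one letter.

Op 1: C0 read [C0 read from I: no other sharers -> C0=E (exclusive)] -> [E,I]
Op 2: C0 read [C0 read: already in E, no change] -> [E,I]
Op 3: C0 write [C0 write: invalidate none -> C0=M] -> [M,I]
Op 4: C1 write [C1 write: invalidate ['C0=M'] -> C1=M] -> [I,M]
Op 5: C0 read [C0 read from I: others=['C1=M'] -> C0=S, others downsized to S] -> [S,S]
Op 6: C1 write [C1 write: invalidate ['C0=S'] -> C1=M] -> [I,M]
Op 7: C1 write [C1 write: already M (modified), no change] -> [I,M]
Op 8: C1 read [C1 read: already in M, no change] -> [I,M]
Op 9: C1 write [C1 write: already M (modified), no change] -> [I,M]
Op 10: C1 read [C1 read: already in M, no change] -> [I,M]
Op 11: C1 write [C1 write: already M (modified), no change] -> [I,M]
Op 12: C1 read [C1 read: already in M, no change] -> [I,M]

Answer: I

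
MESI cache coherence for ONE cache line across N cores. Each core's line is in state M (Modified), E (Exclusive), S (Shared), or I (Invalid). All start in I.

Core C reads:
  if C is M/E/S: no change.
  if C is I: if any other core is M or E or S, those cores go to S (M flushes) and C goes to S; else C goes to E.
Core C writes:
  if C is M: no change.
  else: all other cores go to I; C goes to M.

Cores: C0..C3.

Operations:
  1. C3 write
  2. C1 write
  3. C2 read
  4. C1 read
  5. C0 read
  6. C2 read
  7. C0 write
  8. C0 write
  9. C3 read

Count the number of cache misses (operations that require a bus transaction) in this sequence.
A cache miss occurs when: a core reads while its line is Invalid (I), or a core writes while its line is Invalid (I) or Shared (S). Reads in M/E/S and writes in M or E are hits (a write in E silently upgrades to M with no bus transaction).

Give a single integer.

Answer: 6

Derivation:
Op 1: C3 write [C3 write: invalidate none -> C3=M] -> [I,I,I,M] [MISS #1: write from I]
Op 2: C1 write [C1 write: invalidate ['C3=M'] -> C1=M] -> [I,M,I,I] [MISS #2: write from I]
Op 3: C2 read [C2 read from I: others=['C1=M'] -> C2=S, others downsized to S] -> [I,S,S,I] [MISS #3: read from I]
Op 4: C1 read [C1 read: already in S, no change] -> [I,S,S,I] [hit: read from S]
Op 5: C0 read [C0 read from I: others=['C1=S', 'C2=S'] -> C0=S, others downsized to S] -> [S,S,S,I] [MISS #4: read from I]
Op 6: C2 read [C2 read: already in S, no change] -> [S,S,S,I] [hit: read from S]
Op 7: C0 write [C0 write: invalidate ['C1=S', 'C2=S'] -> C0=M] -> [M,I,I,I] [MISS #5: write from S]
Op 8: C0 write [C0 write: already M (modified), no change] -> [M,I,I,I] [hit: write from M]
Op 9: C3 read [C3 read from I: others=['C0=M'] -> C3=S, others downsized to S] -> [S,I,I,S] [MISS #6: read from I]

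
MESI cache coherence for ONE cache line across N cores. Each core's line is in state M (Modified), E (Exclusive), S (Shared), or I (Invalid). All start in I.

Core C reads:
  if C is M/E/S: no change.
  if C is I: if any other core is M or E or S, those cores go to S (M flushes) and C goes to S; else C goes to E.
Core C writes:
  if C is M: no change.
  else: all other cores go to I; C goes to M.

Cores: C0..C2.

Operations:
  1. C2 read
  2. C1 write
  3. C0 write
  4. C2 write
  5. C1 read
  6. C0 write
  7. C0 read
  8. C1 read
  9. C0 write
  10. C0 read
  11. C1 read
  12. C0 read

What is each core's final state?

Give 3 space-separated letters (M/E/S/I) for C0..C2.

Answer: S S I

Derivation:
Op 1: C2 read [C2 read from I: no other sharers -> C2=E (exclusive)] -> [I,I,E]
Op 2: C1 write [C1 write: invalidate ['C2=E'] -> C1=M] -> [I,M,I]
Op 3: C0 write [C0 write: invalidate ['C1=M'] -> C0=M] -> [M,I,I]
Op 4: C2 write [C2 write: invalidate ['C0=M'] -> C2=M] -> [I,I,M]
Op 5: C1 read [C1 read from I: others=['C2=M'] -> C1=S, others downsized to S] -> [I,S,S]
Op 6: C0 write [C0 write: invalidate ['C1=S', 'C2=S'] -> C0=M] -> [M,I,I]
Op 7: C0 read [C0 read: already in M, no change] -> [M,I,I]
Op 8: C1 read [C1 read from I: others=['C0=M'] -> C1=S, others downsized to S] -> [S,S,I]
Op 9: C0 write [C0 write: invalidate ['C1=S'] -> C0=M] -> [M,I,I]
Op 10: C0 read [C0 read: already in M, no change] -> [M,I,I]
Op 11: C1 read [C1 read from I: others=['C0=M'] -> C1=S, others downsized to S] -> [S,S,I]
Op 12: C0 read [C0 read: already in S, no change] -> [S,S,I]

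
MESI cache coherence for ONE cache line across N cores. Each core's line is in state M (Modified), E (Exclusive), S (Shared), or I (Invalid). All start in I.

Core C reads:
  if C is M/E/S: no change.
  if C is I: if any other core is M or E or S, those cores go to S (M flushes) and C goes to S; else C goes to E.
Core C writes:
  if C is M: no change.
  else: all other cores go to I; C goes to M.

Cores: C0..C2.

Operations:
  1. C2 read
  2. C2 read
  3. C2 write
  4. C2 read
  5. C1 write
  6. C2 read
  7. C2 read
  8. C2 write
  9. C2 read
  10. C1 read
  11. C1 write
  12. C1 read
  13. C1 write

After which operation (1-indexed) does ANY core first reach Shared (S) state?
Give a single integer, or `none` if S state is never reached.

Op 1: C2 read [C2 read from I: no other sharers -> C2=E (exclusive)] -> [I,I,E]
Op 2: C2 read [C2 read: already in E, no change] -> [I,I,E]
Op 3: C2 write [C2 write: invalidate none -> C2=M] -> [I,I,M]
Op 4: C2 read [C2 read: already in M, no change] -> [I,I,M]
Op 5: C1 write [C1 write: invalidate ['C2=M'] -> C1=M] -> [I,M,I]
Op 6: C2 read [C2 read from I: others=['C1=M'] -> C2=S, others downsized to S] -> [I,S,S]
  -> First S state at op 6; remaining ops need not be traced.

Answer: 6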